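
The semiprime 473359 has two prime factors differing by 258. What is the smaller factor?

Since p = q + 258, we have 473359 = q(q + 258), so q² + 258q − 473359 = 0.
Discriminant: 258² + 4·473359 = 66564 + 1893436 = 1960000; √1960000 = 1400.
q = (−258 + 1400)/2 = 571, and p = q + 258 = 829.
Check: 571 · 829 = 473359.

571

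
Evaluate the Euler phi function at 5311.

5152

Factor: 5311 = 47 · 113.
φ(5311) = (47−1) · (113−1) = 46 · 112 = 5152.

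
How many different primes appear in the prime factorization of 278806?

5

278806 = 2 · 139403
139403 = 11 · 12673
12673 = 19 · 667
667 = 23 · 29
278806 = 2 · 11 · 19 · 23 · 29, which has 5 distinct prime factors.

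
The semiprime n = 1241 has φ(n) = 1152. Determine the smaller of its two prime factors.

17

φ(n) = (p−1)(q−1) = n − (p+q) + 1, so p + q = 1241 − 1152 + 1 = 90.
p and q are the roots of t² − 90t + 1241 = 0.
Discriminant: 90² − 4·1241 = 8100 − 4964 = 3136; √3136 = 56.
q = (90 − 56)/2 = 17, p = (90 + 56)/2 = 73.
Check: 17 · 73 = 1241.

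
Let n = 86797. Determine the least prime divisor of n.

86797 is odd.
Digit sum 37, not divisible by 3.
Ends in 7: not divisible by 5.
7: 86797 = 7·12399 + 4
11: 86797 = 11·7890 + 7
13: 86797 = 13·6676 + 9
17: 86797 = 17·5105 + 12
19: 86797 = 19·4568 + 5
23: 86797 = 23·3773 + 18
29: 86797 = 29·2993

29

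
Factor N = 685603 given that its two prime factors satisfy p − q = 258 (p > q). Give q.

709

Since p = q + 258, we have 685603 = q(q + 258), so q² + 258q − 685603 = 0.
Discriminant: 258² + 4·685603 = 66564 + 2742412 = 2808976; √2808976 = 1676.
q = (−258 + 1676)/2 = 709, and p = q + 258 = 967.
Check: 709 · 967 = 685603.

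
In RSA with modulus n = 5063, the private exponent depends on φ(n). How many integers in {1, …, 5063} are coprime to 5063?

Factor: 5063 = 61 · 83.
φ(5063) = (61−1) · (83−1) = 60 · 82 = 4920.

4920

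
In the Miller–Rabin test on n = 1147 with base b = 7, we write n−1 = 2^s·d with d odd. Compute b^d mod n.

1147 − 1 = 1146 = 2^1 · 573, so d = 573.
7^1 ≡ 7 (mod 1147)
7^2 ≡ 7^2 = 49 ≡ 49 (mod 1147)
7^4 ≡ 49^2 = 2401 ≡ 107 (mod 1147)
7^8 ≡ 107^2 = 11449 ≡ 1126 (mod 1147)
7^16 ≡ 1126^2 = 1267876 ≡ 441 (mod 1147)
7^32 ≡ 441^2 = 194481 ≡ 638 (mod 1147)
7^64 ≡ 638^2 = 407044 ≡ 1006 (mod 1147)
7^128 ≡ 1006^2 = 1012036 ≡ 382 (mod 1147)
7^256 ≡ 382^2 = 145924 ≡ 255 (mod 1147)
7^512 ≡ 255^2 = 65025 ≡ 793 (mod 1147)
573 = 512 + 32 + 16 + 8 + 4 + 1 in binary powers of 2.
So 7^573 ≡ 793 · 638 · 441 · 1126 · 107 · 7 ≡ 1025 (mod 1147).
Squaring chain: 1025; never reaches −1, so base 7 is a Miller–Rabin witness that 1147 is composite.

1025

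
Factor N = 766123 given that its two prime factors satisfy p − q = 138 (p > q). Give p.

Since p = q + 138, we have 766123 = q(q + 138), so q² + 138q − 766123 = 0.
Discriminant: 138² + 4·766123 = 19044 + 3064492 = 3083536; √3083536 = 1756.
q = (−138 + 1756)/2 = 809, and p = q + 138 = 947.
Check: 809 · 947 = 766123.

947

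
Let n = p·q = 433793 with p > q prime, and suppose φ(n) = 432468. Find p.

739

φ(n) = (p−1)(q−1) = n − (p+q) + 1, so p + q = 433793 − 432468 + 1 = 1326.
p and q are the roots of t² − 1326t + 433793 = 0.
Discriminant: 1326² − 4·433793 = 1758276 − 1735172 = 23104; √23104 = 152.
q = (1326 − 152)/2 = 587, p = (1326 + 152)/2 = 739.
Check: 587 · 739 = 433793.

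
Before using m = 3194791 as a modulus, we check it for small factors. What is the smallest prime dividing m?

59

3194791 is odd.
Digit sum 34, not divisible by 3.
Ends in 1: not divisible by 5.
7: 3194791 = 7·456398 + 5
11: 3194791 = 11·290435 + 6
13: 3194791 = 13·245753 + 2
17: 3194791 = 17·187928 + 15
19: 3194791 = 19·168146 + 17
23: 3194791 = 23·138903 + 22
29: 3194791 = 29·110165 + 6
31: 3194791 = 31·103057 + 24
37: 3194791 = 37·86345 + 26
41: 3194791 = 41·77921 + 30
43: 3194791 = 43·74297 + 20
47: 3194791 = 47·67974 + 13
53: 3194791 = 53·60279 + 4
59: 3194791 = 59·54149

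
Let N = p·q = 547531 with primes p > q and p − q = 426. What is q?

Since p = q + 426, we have 547531 = q(q + 426), so q² + 426q − 547531 = 0.
Discriminant: 426² + 4·547531 = 181476 + 2190124 = 2371600; √2371600 = 1540.
q = (−426 + 1540)/2 = 557, and p = q + 426 = 983.
Check: 557 · 983 = 547531.

557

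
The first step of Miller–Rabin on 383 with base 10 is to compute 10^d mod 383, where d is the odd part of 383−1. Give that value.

383 − 1 = 382 = 2^1 · 191, so d = 191.
10^1 ≡ 10 (mod 383)
10^2 ≡ 10^2 = 100 ≡ 100 (mod 383)
10^4 ≡ 100^2 = 10000 ≡ 42 (mod 383)
10^8 ≡ 42^2 = 1764 ≡ 232 (mod 383)
10^16 ≡ 232^2 = 53824 ≡ 204 (mod 383)
10^32 ≡ 204^2 = 41616 ≡ 252 (mod 383)
10^64 ≡ 252^2 = 63504 ≡ 309 (mod 383)
10^128 ≡ 309^2 = 95481 ≡ 114 (mod 383)
191 = 128 + 32 + 16 + 8 + 4 + 2 + 1 in binary powers of 2.
So 10^191 ≡ 114 · 252 · 204 · 232 · 42 · 100 · 10 ≡ 382 (mod 383).
Since 10^d ≡ 382 (mod 383), base 10 does not prove 383 composite.

382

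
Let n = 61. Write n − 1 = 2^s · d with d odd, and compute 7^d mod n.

61 − 1 = 60 = 2^2 · 15, so d = 15.
7^1 ≡ 7 (mod 61)
7^2 ≡ 7^2 = 49 ≡ 49 (mod 61)
7^4 ≡ 49^2 = 2401 ≡ 22 (mod 61)
7^8 ≡ 22^2 = 484 ≡ 57 (mod 61)
15 = 8 + 4 + 2 + 1 in binary powers of 2.
So 7^15 ≡ 57 · 22 · 49 · 7 ≡ 11 (mod 61).
Squaring chain: 11 → 60; reaches −1, so base 7 does not prove 61 composite.

11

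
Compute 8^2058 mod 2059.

8^1 ≡ 8 (mod 2059)
8^2 ≡ 8^2 = 64 ≡ 64 (mod 2059)
8^4 ≡ 64^2 = 4096 ≡ 2037 (mod 2059)
8^8 ≡ 2037^2 = 4149369 ≡ 484 (mod 2059)
8^16 ≡ 484^2 = 234256 ≡ 1589 (mod 2059)
8^32 ≡ 1589^2 = 2524921 ≡ 587 (mod 2059)
8^64 ≡ 587^2 = 344569 ≡ 716 (mod 2059)
8^128 ≡ 716^2 = 512656 ≡ 2024 (mod 2059)
8^256 ≡ 2024^2 = 4096576 ≡ 1225 (mod 2059)
8^512 ≡ 1225^2 = 1500625 ≡ 1673 (mod 2059)
8^1024 ≡ 1673^2 = 2798929 ≡ 748 (mod 2059)
8^2048 ≡ 748^2 = 559504 ≡ 1515 (mod 2059)
2058 = 2048 + 8 + 2 in binary powers of 2.
So 8^2058 ≡ 1515 · 484 · 64 ≡ 1971 (mod 2059).
Since 1971 ≠ 1, base 8 is a Fermat witness: 2059 is composite.

1971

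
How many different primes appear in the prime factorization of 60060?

60060 = 2^2 · 15015
15015 = 3 · 5005
5005 = 5 · 1001
1001 = 7 · 143
143 = 11 · 13
60060 = 2^2 · 3 · 5 · 7 · 11 · 13, which has 6 distinct prime factors.

6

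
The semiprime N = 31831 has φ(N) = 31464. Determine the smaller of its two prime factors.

φ(n) = (p−1)(q−1) = n − (p+q) + 1, so p + q = 31831 − 31464 + 1 = 368.
p and q are the roots of t² − 368t + 31831 = 0.
Discriminant: 368² − 4·31831 = 135424 − 127324 = 8100; √8100 = 90.
q = (368 − 90)/2 = 139, p = (368 + 90)/2 = 229.
Check: 139 · 229 = 31831.

139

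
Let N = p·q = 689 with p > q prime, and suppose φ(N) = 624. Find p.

φ(n) = (p−1)(q−1) = n − (p+q) + 1, so p + q = 689 − 624 + 1 = 66.
p and q are the roots of t² − 66t + 689 = 0.
Discriminant: 66² − 4·689 = 4356 − 2756 = 1600; √1600 = 40.
q = (66 − 40)/2 = 13, p = (66 + 40)/2 = 53.
Check: 13 · 53 = 689.

53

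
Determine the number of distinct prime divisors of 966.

4

966 = 2 · 483
483 = 3 · 161
161 = 7 · 23
966 = 2 · 3 · 7 · 23, which has 4 distinct prime factors.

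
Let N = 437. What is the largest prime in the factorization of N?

23

437 = 19 · 23
23 is prime.
So 437 = 19 · 23; the largest prime factor is 23.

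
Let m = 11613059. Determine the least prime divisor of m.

73

11613059 is odd.
Digit sum 26, not divisible by 3.
Ends in 9: not divisible by 5.
7: 11613059 = 7·1659008 + 3
11: 11613059 = 11·1055732 + 7
13: 11613059 = 13·893312 + 3
17: 11613059 = 17·683121 + 2
19: 11613059 = 19·611213 + 12
23: 11613059 = 23·504915 + 14
29: 11613059 = 29·400450 + 9
31: 11613059 = 31·374614 + 25
37: 11613059 = 37·313866 + 17
41: 11613059 = 41·283245 + 14
43: 11613059 = 43·270071 + 6
47: 11613059 = 47·247086 + 17
53: 11613059 = 53·219114 + 17
59: 11613059 = 59·196831 + 30
61: 11613059 = 61·190378 + 1
67: 11613059 = 67·173329 + 16
71: 11613059 = 71·163564 + 15
73: 11613059 = 73·159083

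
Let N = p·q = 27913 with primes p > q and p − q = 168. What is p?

Since p = q + 168, we have 27913 = q(q + 168), so q² + 168q − 27913 = 0.
Discriminant: 168² + 4·27913 = 28224 + 111652 = 139876; √139876 = 374.
q = (−168 + 374)/2 = 103, and p = q + 168 = 271.
Check: 103 · 271 = 27913.

271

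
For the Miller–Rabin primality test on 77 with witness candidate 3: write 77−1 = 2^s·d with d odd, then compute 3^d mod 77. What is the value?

59

77 − 1 = 76 = 2^2 · 19, so d = 19.
3^1 ≡ 3 (mod 77)
3^2 ≡ 3^2 = 9 ≡ 9 (mod 77)
3^4 ≡ 9^2 = 81 ≡ 4 (mod 77)
3^8 ≡ 4^2 = 16 ≡ 16 (mod 77)
3^16 ≡ 16^2 = 256 ≡ 25 (mod 77)
19 = 16 + 2 + 1 in binary powers of 2.
So 3^19 ≡ 25 · 9 · 3 ≡ 59 (mod 77).
Squaring chain: 59 → 16; never reaches −1, so base 3 is a Miller–Rabin witness that 77 is composite.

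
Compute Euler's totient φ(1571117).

Factor: 1571117 = 89 · 127 · 139.
φ(1571117) = (89−1) · (127−1) · (139−1) = 88 · 126 · 138 = 1530144.

1530144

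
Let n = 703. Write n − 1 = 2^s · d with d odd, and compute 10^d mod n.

75

703 − 1 = 702 = 2^1 · 351, so d = 351.
10^1 ≡ 10 (mod 703)
10^2 ≡ 10^2 = 100 ≡ 100 (mod 703)
10^4 ≡ 100^2 = 10000 ≡ 158 (mod 703)
10^8 ≡ 158^2 = 24964 ≡ 359 (mod 703)
10^16 ≡ 359^2 = 128881 ≡ 232 (mod 703)
10^32 ≡ 232^2 = 53824 ≡ 396 (mod 703)
10^64 ≡ 396^2 = 156816 ≡ 47 (mod 703)
10^128 ≡ 47^2 = 2209 ≡ 100 (mod 703)
10^256 ≡ 100^2 = 10000 ≡ 158 (mod 703)
351 = 256 + 64 + 16 + 8 + 4 + 2 + 1 in binary powers of 2.
So 10^351 ≡ 158 · 47 · 232 · 359 · 158 · 100 · 10 ≡ 75 (mod 703).
Squaring chain: 75; never reaches −1, so base 10 is a Miller–Rabin witness that 703 is composite.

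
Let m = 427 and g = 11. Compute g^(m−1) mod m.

11^1 ≡ 11 (mod 427)
11^2 ≡ 11^2 = 121 ≡ 121 (mod 427)
11^4 ≡ 121^2 = 14641 ≡ 123 (mod 427)
11^8 ≡ 123^2 = 15129 ≡ 184 (mod 427)
11^16 ≡ 184^2 = 33856 ≡ 123 (mod 427)
11^32 ≡ 123^2 = 15129 ≡ 184 (mod 427)
11^64 ≡ 184^2 = 33856 ≡ 123 (mod 427)
11^128 ≡ 123^2 = 15129 ≡ 184 (mod 427)
11^256 ≡ 184^2 = 33856 ≡ 123 (mod 427)
426 = 256 + 128 + 32 + 8 + 2 in binary powers of 2.
So 11^426 ≡ 123 · 184 · 184 · 184 · 121 ≡ 365 (mod 427).
Since 365 ≠ 1, base 11 is a Fermat witness: 427 is composite.

365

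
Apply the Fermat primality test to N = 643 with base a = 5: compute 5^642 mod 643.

1

5^1 ≡ 5 (mod 643)
5^2 ≡ 5^2 = 25 ≡ 25 (mod 643)
5^4 ≡ 25^2 = 625 ≡ 625 (mod 643)
5^8 ≡ 625^2 = 390625 ≡ 324 (mod 643)
5^16 ≡ 324^2 = 104976 ≡ 167 (mod 643)
5^32 ≡ 167^2 = 27889 ≡ 240 (mod 643)
5^64 ≡ 240^2 = 57600 ≡ 373 (mod 643)
5^128 ≡ 373^2 = 139129 ≡ 241 (mod 643)
5^256 ≡ 241^2 = 58081 ≡ 211 (mod 643)
5^512 ≡ 211^2 = 44521 ≡ 154 (mod 643)
642 = 512 + 128 + 2 in binary powers of 2.
So 5^642 ≡ 154 · 241 · 25 ≡ 1 (mod 643).
Since the result is 1, base 5 gives no evidence that 643 is composite.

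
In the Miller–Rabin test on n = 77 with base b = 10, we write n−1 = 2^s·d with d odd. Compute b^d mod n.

10

77 − 1 = 76 = 2^2 · 19, so d = 19.
10^1 ≡ 10 (mod 77)
10^2 ≡ 10^2 = 100 ≡ 23 (mod 77)
10^4 ≡ 23^2 = 529 ≡ 67 (mod 77)
10^8 ≡ 67^2 = 4489 ≡ 23 (mod 77)
10^16 ≡ 23^2 = 529 ≡ 67 (mod 77)
19 = 16 + 2 + 1 in binary powers of 2.
So 10^19 ≡ 67 · 23 · 10 ≡ 10 (mod 77).
Squaring chain: 10 → 23; never reaches −1, so base 10 is a Miller–Rabin witness that 77 is composite.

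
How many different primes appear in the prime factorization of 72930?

72930 = 2 · 36465
36465 = 3 · 12155
12155 = 5 · 2431
2431 = 11 · 221
221 = 13 · 17
72930 = 2 · 3 · 5 · 11 · 13 · 17, which has 6 distinct prime factors.

6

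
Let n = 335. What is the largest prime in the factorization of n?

67

335 = 5 · 67
67 is prime.
So 335 = 5 · 67; the largest prime factor is 67.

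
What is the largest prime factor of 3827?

3827 = 43 · 89
89 is prime.
So 3827 = 43 · 89; the largest prime factor is 89.

89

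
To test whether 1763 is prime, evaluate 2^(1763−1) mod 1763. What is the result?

2^1 ≡ 2 (mod 1763)
2^2 ≡ 2^2 = 4 ≡ 4 (mod 1763)
2^4 ≡ 4^2 = 16 ≡ 16 (mod 1763)
2^8 ≡ 16^2 = 256 ≡ 256 (mod 1763)
2^16 ≡ 256^2 = 65536 ≡ 305 (mod 1763)
2^32 ≡ 305^2 = 93025 ≡ 1349 (mod 1763)
2^64 ≡ 1349^2 = 1819801 ≡ 385 (mod 1763)
2^128 ≡ 385^2 = 148225 ≡ 133 (mod 1763)
2^256 ≡ 133^2 = 17689 ≡ 59 (mod 1763)
2^512 ≡ 59^2 = 3481 ≡ 1718 (mod 1763)
2^1024 ≡ 1718^2 = 2951524 ≡ 262 (mod 1763)
1762 = 1024 + 512 + 128 + 64 + 32 + 2 in binary powers of 2.
So 2^1762 ≡ 262 · 1718 · 133 · 385 · 1349 · 4 ≡ 742 (mod 1763).
Since 742 ≠ 1, base 2 is a Fermat witness: 1763 is composite.

742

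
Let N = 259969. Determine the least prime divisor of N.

259969 is odd.
Digit sum 40, not divisible by 3.
Ends in 9: not divisible by 5.
7: 259969 = 7·37138 + 3
11: 259969 = 11·23633 + 6
13: 259969 = 13·19997 + 8
17: 259969 = 17·15292 + 5
19: 259969 = 19·13682 + 11
23: 259969 = 23·11303

23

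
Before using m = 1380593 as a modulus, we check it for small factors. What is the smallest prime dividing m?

41

1380593 is odd.
Digit sum 29, not divisible by 3.
Ends in 3: not divisible by 5.
7: 1380593 = 7·197227 + 4
11: 1380593 = 11·125508 + 5
13: 1380593 = 13·106199 + 6
17: 1380593 = 17·81211 + 6
19: 1380593 = 19·72662 + 15
23: 1380593 = 23·60025 + 18
29: 1380593 = 29·47606 + 19
31: 1380593 = 31·44535 + 8
37: 1380593 = 37·37313 + 12
41: 1380593 = 41·33673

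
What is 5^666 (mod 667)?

169

5^1 ≡ 5 (mod 667)
5^2 ≡ 5^2 = 25 ≡ 25 (mod 667)
5^4 ≡ 25^2 = 625 ≡ 625 (mod 667)
5^8 ≡ 625^2 = 390625 ≡ 430 (mod 667)
5^16 ≡ 430^2 = 184900 ≡ 141 (mod 667)
5^32 ≡ 141^2 = 19881 ≡ 538 (mod 667)
5^64 ≡ 538^2 = 289444 ≡ 633 (mod 667)
5^128 ≡ 633^2 = 400689 ≡ 489 (mod 667)
5^256 ≡ 489^2 = 239121 ≡ 335 (mod 667)
5^512 ≡ 335^2 = 112225 ≡ 169 (mod 667)
666 = 512 + 128 + 16 + 8 + 2 in binary powers of 2.
So 5^666 ≡ 169 · 489 · 141 · 430 · 25 ≡ 169 (mod 667).
Since 169 ≠ 1, base 5 is a Fermat witness: 667 is composite.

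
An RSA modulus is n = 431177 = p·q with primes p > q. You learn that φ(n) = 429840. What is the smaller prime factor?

φ(n) = (p−1)(q−1) = n − (p+q) + 1, so p + q = 431177 − 429840 + 1 = 1338.
p and q are the roots of t² − 1338t + 431177 = 0.
Discriminant: 1338² − 4·431177 = 1790244 − 1724708 = 65536; √65536 = 256.
q = (1338 − 256)/2 = 541, p = (1338 + 256)/2 = 797.
Check: 541 · 797 = 431177.

541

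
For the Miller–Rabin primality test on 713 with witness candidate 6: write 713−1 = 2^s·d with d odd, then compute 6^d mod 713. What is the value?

305

713 − 1 = 712 = 2^3 · 89, so d = 89.
6^1 ≡ 6 (mod 713)
6^2 ≡ 6^2 = 36 ≡ 36 (mod 713)
6^4 ≡ 36^2 = 1296 ≡ 583 (mod 713)
6^8 ≡ 583^2 = 339889 ≡ 501 (mod 713)
6^16 ≡ 501^2 = 251001 ≡ 25 (mod 713)
6^32 ≡ 25^2 = 625 ≡ 625 (mod 713)
6^64 ≡ 625^2 = 390625 ≡ 614 (mod 713)
89 = 64 + 16 + 8 + 1 in binary powers of 2.
So 6^89 ≡ 614 · 25 · 501 · 6 ≡ 305 (mod 713).
Squaring chain: 305 → 335 → 284; never reaches −1, so base 6 is a Miller–Rabin witness that 713 is composite.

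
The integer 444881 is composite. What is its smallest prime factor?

444881 is odd.
Digit sum 29, not divisible by 3.
Ends in 1: not divisible by 5.
7: 444881 = 7·63554 + 3
11: 444881 = 11·40443 + 8
13: 444881 = 13·34221 + 8
17: 444881 = 17·26169 + 8
19: 444881 = 19·23414 + 15
23: 444881 = 23·19342 + 15
29: 444881 = 29·15340 + 21
31: 444881 = 31·14351

31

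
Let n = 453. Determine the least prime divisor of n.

3

453 is odd.
Digit sum 12, divisible by 3.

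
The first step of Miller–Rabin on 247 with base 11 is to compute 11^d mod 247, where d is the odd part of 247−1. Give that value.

96

247 − 1 = 246 = 2^1 · 123, so d = 123.
11^1 ≡ 11 (mod 247)
11^2 ≡ 11^2 = 121 ≡ 121 (mod 247)
11^4 ≡ 121^2 = 14641 ≡ 68 (mod 247)
11^8 ≡ 68^2 = 4624 ≡ 178 (mod 247)
11^16 ≡ 178^2 = 31684 ≡ 68 (mod 247)
11^32 ≡ 68^2 = 4624 ≡ 178 (mod 247)
11^64 ≡ 178^2 = 31684 ≡ 68 (mod 247)
123 = 64 + 32 + 16 + 8 + 2 + 1 in binary powers of 2.
So 11^123 ≡ 68 · 178 · 68 · 178 · 121 · 11 ≡ 96 (mod 247).
Squaring chain: 96; never reaches −1, so base 11 is a Miller–Rabin witness that 247 is composite.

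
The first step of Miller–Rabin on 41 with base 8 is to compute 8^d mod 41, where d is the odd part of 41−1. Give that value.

41 − 1 = 40 = 2^3 · 5, so d = 5.
8^1 ≡ 8 (mod 41)
8^2 ≡ 8^2 = 64 ≡ 23 (mod 41)
8^4 ≡ 23^2 = 529 ≡ 37 (mod 41)
5 = 4 + 1 in binary powers of 2.
So 8^5 ≡ 37 · 8 ≡ 9 (mod 41).
Squaring chain: 9 → 40 → 1; reaches −1, so base 8 does not prove 41 composite.

9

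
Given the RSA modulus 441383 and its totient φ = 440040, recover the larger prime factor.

φ(n) = (p−1)(q−1) = n − (p+q) + 1, so p + q = 441383 − 440040 + 1 = 1344.
p and q are the roots of t² − 1344t + 441383 = 0.
Discriminant: 1344² − 4·441383 = 1806336 − 1765532 = 40804; √40804 = 202.
q = (1344 − 202)/2 = 571, p = (1344 + 202)/2 = 773.
Check: 571 · 773 = 441383.

773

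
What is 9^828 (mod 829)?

9^1 ≡ 9 (mod 829)
9^2 ≡ 9^2 = 81 ≡ 81 (mod 829)
9^4 ≡ 81^2 = 6561 ≡ 758 (mod 829)
9^8 ≡ 758^2 = 574564 ≡ 67 (mod 829)
9^16 ≡ 67^2 = 4489 ≡ 344 (mod 829)
9^32 ≡ 344^2 = 118336 ≡ 618 (mod 829)
9^64 ≡ 618^2 = 381924 ≡ 584 (mod 829)
9^128 ≡ 584^2 = 341056 ≡ 337 (mod 829)
9^256 ≡ 337^2 = 113569 ≡ 825 (mod 829)
9^512 ≡ 825^2 = 680625 ≡ 16 (mod 829)
828 = 512 + 256 + 32 + 16 + 8 + 4 in binary powers of 2.
So 9^828 ≡ 16 · 825 · 618 · 344 · 67 · 758 ≡ 1 (mod 829).
Since the result is 1, base 9 gives no evidence that 829 is composite.

1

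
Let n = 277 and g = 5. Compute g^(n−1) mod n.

1

5^1 ≡ 5 (mod 277)
5^2 ≡ 5^2 = 25 ≡ 25 (mod 277)
5^4 ≡ 25^2 = 625 ≡ 71 (mod 277)
5^8 ≡ 71^2 = 5041 ≡ 55 (mod 277)
5^16 ≡ 55^2 = 3025 ≡ 255 (mod 277)
5^32 ≡ 255^2 = 65025 ≡ 207 (mod 277)
5^64 ≡ 207^2 = 42849 ≡ 191 (mod 277)
5^128 ≡ 191^2 = 36481 ≡ 194 (mod 277)
5^256 ≡ 194^2 = 37636 ≡ 241 (mod 277)
276 = 256 + 16 + 4 in binary powers of 2.
So 5^276 ≡ 241 · 255 · 71 ≡ 1 (mod 277).
Since the result is 1, base 5 gives no evidence that 277 is composite.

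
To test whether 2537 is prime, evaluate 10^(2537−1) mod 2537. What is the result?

10^1 ≡ 10 (mod 2537)
10^2 ≡ 10^2 = 100 ≡ 100 (mod 2537)
10^4 ≡ 100^2 = 10000 ≡ 2389 (mod 2537)
10^8 ≡ 2389^2 = 5707321 ≡ 1608 (mod 2537)
10^16 ≡ 1608^2 = 2585664 ≡ 461 (mod 2537)
10^32 ≡ 461^2 = 212521 ≡ 1950 (mod 2537)
10^64 ≡ 1950^2 = 3802500 ≡ 2074 (mod 2537)
10^128 ≡ 2074^2 = 4301476 ≡ 1261 (mod 2537)
10^256 ≡ 1261^2 = 1590121 ≡ 1959 (mod 2537)
10^512 ≡ 1959^2 = 3837681 ≡ 1737 (mod 2537)
10^1024 ≡ 1737^2 = 3017169 ≡ 676 (mod 2537)
10^2048 ≡ 676^2 = 456976 ≡ 316 (mod 2537)
2536 = 2048 + 256 + 128 + 64 + 32 + 8 in binary powers of 2.
So 10^2536 ≡ 316 · 1959 · 1261 · 2074 · 1950 · 1608 ≡ 547 (mod 2537).
Since 547 ≠ 1, base 10 is a Fermat witness: 2537 is composite.

547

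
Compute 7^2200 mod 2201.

7^1 ≡ 7 (mod 2201)
7^2 ≡ 7^2 = 49 ≡ 49 (mod 2201)
7^4 ≡ 49^2 = 2401 ≡ 200 (mod 2201)
7^8 ≡ 200^2 = 40000 ≡ 382 (mod 2201)
7^16 ≡ 382^2 = 145924 ≡ 658 (mod 2201)
7^32 ≡ 658^2 = 432964 ≡ 1568 (mod 2201)
7^64 ≡ 1568^2 = 2458624 ≡ 107 (mod 2201)
7^128 ≡ 107^2 = 11449 ≡ 444 (mod 2201)
7^256 ≡ 444^2 = 197136 ≡ 1247 (mod 2201)
7^512 ≡ 1247^2 = 1555009 ≡ 1103 (mod 2201)
7^1024 ≡ 1103^2 = 1216609 ≡ 1657 (mod 2201)
7^2048 ≡ 1657^2 = 2745649 ≡ 1002 (mod 2201)
2200 = 2048 + 128 + 16 + 8 in binary powers of 2.
So 7^2200 ≡ 1002 · 444 · 658 · 382 ≡ 955 (mod 2201).
Since 955 ≠ 1, base 7 is a Fermat witness: 2201 is composite.

955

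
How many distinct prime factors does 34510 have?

5

34510 = 2 · 17255
17255 = 5 · 3451
3451 = 7 · 493
493 = 17 · 29
34510 = 2 · 5 · 7 · 17 · 29, which has 5 distinct prime factors.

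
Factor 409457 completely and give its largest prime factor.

409457 = 71 · 5767
5767 = 73 · 79
79 is prime.
So 409457 = 71 · 73 · 79; the largest prime factor is 79.

79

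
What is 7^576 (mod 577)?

1

7^1 ≡ 7 (mod 577)
7^2 ≡ 7^2 = 49 ≡ 49 (mod 577)
7^4 ≡ 49^2 = 2401 ≡ 93 (mod 577)
7^8 ≡ 93^2 = 8649 ≡ 571 (mod 577)
7^16 ≡ 571^2 = 326041 ≡ 36 (mod 577)
7^32 ≡ 36^2 = 1296 ≡ 142 (mod 577)
7^64 ≡ 142^2 = 20164 ≡ 546 (mod 577)
7^128 ≡ 546^2 = 298116 ≡ 384 (mod 577)
7^256 ≡ 384^2 = 147456 ≡ 321 (mod 577)
7^512 ≡ 321^2 = 103041 ≡ 335 (mod 577)
576 = 512 + 64 in binary powers of 2.
So 7^576 ≡ 335 · 546 ≡ 1 (mod 577).
Since the result is 1, base 7 gives no evidence that 577 is composite.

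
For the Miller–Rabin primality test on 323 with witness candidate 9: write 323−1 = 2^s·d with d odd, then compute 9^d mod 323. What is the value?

323 − 1 = 322 = 2^1 · 161, so d = 161.
9^1 ≡ 9 (mod 323)
9^2 ≡ 9^2 = 81 ≡ 81 (mod 323)
9^4 ≡ 81^2 = 6561 ≡ 101 (mod 323)
9^8 ≡ 101^2 = 10201 ≡ 188 (mod 323)
9^16 ≡ 188^2 = 35344 ≡ 137 (mod 323)
9^32 ≡ 137^2 = 18769 ≡ 35 (mod 323)
9^64 ≡ 35^2 = 1225 ≡ 256 (mod 323)
9^128 ≡ 256^2 = 65536 ≡ 290 (mod 323)
161 = 128 + 32 + 1 in binary powers of 2.
So 9^161 ≡ 290 · 35 · 9 ≡ 264 (mod 323).
Squaring chain: 264; never reaches −1, so base 9 is a Miller–Rabin witness that 323 is composite.

264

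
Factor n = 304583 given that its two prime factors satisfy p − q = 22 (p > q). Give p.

Since p = q + 22, we have 304583 = q(q + 22), so q² + 22q − 304583 = 0.
Discriminant: 22² + 4·304583 = 484 + 1218332 = 1218816; √1218816 = 1104.
q = (−22 + 1104)/2 = 541, and p = q + 22 = 563.
Check: 541 · 563 = 304583.

563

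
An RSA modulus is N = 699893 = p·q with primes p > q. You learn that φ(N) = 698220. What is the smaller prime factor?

811

φ(n) = (p−1)(q−1) = n − (p+q) + 1, so p + q = 699893 − 698220 + 1 = 1674.
p and q are the roots of t² − 1674t + 699893 = 0.
Discriminant: 1674² − 4·699893 = 2802276 − 2799572 = 2704; √2704 = 52.
q = (1674 − 52)/2 = 811, p = (1674 + 52)/2 = 863.
Check: 811 · 863 = 699893.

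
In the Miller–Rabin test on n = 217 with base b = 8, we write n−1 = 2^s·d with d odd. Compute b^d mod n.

64

217 − 1 = 216 = 2^3 · 27, so d = 27.
8^1 ≡ 8 (mod 217)
8^2 ≡ 8^2 = 64 ≡ 64 (mod 217)
8^4 ≡ 64^2 = 4096 ≡ 190 (mod 217)
8^8 ≡ 190^2 = 36100 ≡ 78 (mod 217)
8^16 ≡ 78^2 = 6084 ≡ 8 (mod 217)
27 = 16 + 8 + 2 + 1 in binary powers of 2.
So 8^27 ≡ 8 · 78 · 64 · 8 ≡ 64 (mod 217).
Squaring chain: 64 → 190 → 78; never reaches −1, so base 8 is a Miller–Rabin witness that 217 is composite.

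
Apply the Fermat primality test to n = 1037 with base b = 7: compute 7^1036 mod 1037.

7^1 ≡ 7 (mod 1037)
7^2 ≡ 7^2 = 49 ≡ 49 (mod 1037)
7^4 ≡ 49^2 = 2401 ≡ 327 (mod 1037)
7^8 ≡ 327^2 = 106929 ≡ 118 (mod 1037)
7^16 ≡ 118^2 = 13924 ≡ 443 (mod 1037)
7^32 ≡ 443^2 = 196249 ≡ 256 (mod 1037)
7^64 ≡ 256^2 = 65536 ≡ 205 (mod 1037)
7^128 ≡ 205^2 = 42025 ≡ 545 (mod 1037)
7^256 ≡ 545^2 = 297025 ≡ 443 (mod 1037)
7^512 ≡ 443^2 = 196249 ≡ 256 (mod 1037)
7^1024 ≡ 256^2 = 65536 ≡ 205 (mod 1037)
1036 = 1024 + 8 + 4 in binary powers of 2.
So 7^1036 ≡ 205 · 118 · 327 ≡ 931 (mod 1037).
Since 931 ≠ 1, base 7 is a Fermat witness: 1037 is composite.

931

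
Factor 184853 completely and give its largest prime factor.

184853 = 31 · 5963
5963 = 67 · 89
89 is prime.
So 184853 = 31 · 67 · 89; the largest prime factor is 89.

89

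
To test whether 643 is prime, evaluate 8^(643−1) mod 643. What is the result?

1

8^1 ≡ 8 (mod 643)
8^2 ≡ 8^2 = 64 ≡ 64 (mod 643)
8^4 ≡ 64^2 = 4096 ≡ 238 (mod 643)
8^8 ≡ 238^2 = 56644 ≡ 60 (mod 643)
8^16 ≡ 60^2 = 3600 ≡ 385 (mod 643)
8^32 ≡ 385^2 = 148225 ≡ 335 (mod 643)
8^64 ≡ 335^2 = 112225 ≡ 343 (mod 643)
8^128 ≡ 343^2 = 117649 ≡ 623 (mod 643)
8^256 ≡ 623^2 = 388129 ≡ 400 (mod 643)
8^512 ≡ 400^2 = 160000 ≡ 536 (mod 643)
642 = 512 + 128 + 2 in binary powers of 2.
So 8^642 ≡ 536 · 623 · 64 ≡ 1 (mod 643).
Since the result is 1, base 8 gives no evidence that 643 is composite.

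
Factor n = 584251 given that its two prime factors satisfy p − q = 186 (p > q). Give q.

677

Since p = q + 186, we have 584251 = q(q + 186), so q² + 186q − 584251 = 0.
Discriminant: 186² + 4·584251 = 34596 + 2337004 = 2371600; √2371600 = 1540.
q = (−186 + 1540)/2 = 677, and p = q + 186 = 863.
Check: 677 · 863 = 584251.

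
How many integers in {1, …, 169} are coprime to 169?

156

Factor: 169 = 13^2.
φ(169) = 13^1·(13−1) = 156.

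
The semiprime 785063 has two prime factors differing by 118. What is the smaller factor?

Since p = q + 118, we have 785063 = q(q + 118), so q² + 118q − 785063 = 0.
Discriminant: 118² + 4·785063 = 13924 + 3140252 = 3154176; √3154176 = 1776.
q = (−118 + 1776)/2 = 829, and p = q + 118 = 947.
Check: 829 · 947 = 785063.

829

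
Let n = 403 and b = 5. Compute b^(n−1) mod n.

311

5^1 ≡ 5 (mod 403)
5^2 ≡ 5^2 = 25 ≡ 25 (mod 403)
5^4 ≡ 25^2 = 625 ≡ 222 (mod 403)
5^8 ≡ 222^2 = 49284 ≡ 118 (mod 403)
5^16 ≡ 118^2 = 13924 ≡ 222 (mod 403)
5^32 ≡ 222^2 = 49284 ≡ 118 (mod 403)
5^64 ≡ 118^2 = 13924 ≡ 222 (mod 403)
5^128 ≡ 222^2 = 49284 ≡ 118 (mod 403)
5^256 ≡ 118^2 = 13924 ≡ 222 (mod 403)
402 = 256 + 128 + 16 + 2 in binary powers of 2.
So 5^402 ≡ 222 · 118 · 222 · 25 ≡ 311 (mod 403).
Since 311 ≠ 1, base 5 is a Fermat witness: 403 is composite.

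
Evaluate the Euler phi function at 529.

Factor: 529 = 23^2.
φ(529) = 23^1·(23−1) = 506.

506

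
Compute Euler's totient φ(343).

294

Factor: 343 = 7^3.
φ(343) = 7^2·(7−1) = 294.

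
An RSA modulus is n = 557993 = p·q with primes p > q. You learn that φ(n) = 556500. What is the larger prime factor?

φ(n) = (p−1)(q−1) = n − (p+q) + 1, so p + q = 557993 − 556500 + 1 = 1494.
p and q are the roots of t² − 1494t + 557993 = 0.
Discriminant: 1494² − 4·557993 = 2232036 − 2231972 = 64; √64 = 8.
q = (1494 − 8)/2 = 743, p = (1494 + 8)/2 = 751.
Check: 743 · 751 = 557993.

751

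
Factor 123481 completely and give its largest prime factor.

123481 = 19 · 6499
6499 = 67 · 97
97 is prime.
So 123481 = 19 · 67 · 97; the largest prime factor is 97.

97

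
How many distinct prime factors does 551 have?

2

551 = 19 · 29
551 = 19 · 29, which has 2 distinct prime factors.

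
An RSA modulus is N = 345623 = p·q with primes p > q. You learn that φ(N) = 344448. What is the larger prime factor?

φ(n) = (p−1)(q−1) = n − (p+q) + 1, so p + q = 345623 − 344448 + 1 = 1176.
p and q are the roots of t² − 1176t + 345623 = 0.
Discriminant: 1176² − 4·345623 = 1382976 − 1382492 = 484; √484 = 22.
q = (1176 − 22)/2 = 577, p = (1176 + 22)/2 = 599.
Check: 577 · 599 = 345623.

599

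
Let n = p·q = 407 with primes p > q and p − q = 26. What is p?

Since p = q + 26, we have 407 = q(q + 26), so q² + 26q − 407 = 0.
Discriminant: 26² + 4·407 = 676 + 1628 = 2304; √2304 = 48.
q = (−26 + 48)/2 = 11, and p = q + 26 = 37.
Check: 11 · 37 = 407.

37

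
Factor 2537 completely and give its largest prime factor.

59

2537 = 43 · 59
59 is prime.
So 2537 = 43 · 59; the largest prime factor is 59.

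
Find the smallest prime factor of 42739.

42739 is odd.
Digit sum 25, not divisible by 3.
Ends in 9: not divisible by 5.
7: 42739 = 7·6105 + 4
11: 42739 = 11·3885 + 4
13: 42739 = 13·3287 + 8
17: 42739 = 17·2514 + 1
19: 42739 = 19·2249 + 8
23: 42739 = 23·1858 + 5
29: 42739 = 29·1473 + 22
31: 42739 = 31·1378 + 21
37: 42739 = 37·1155 + 4
41: 42739 = 41·1042 + 17
43: 42739 = 43·993 + 40
47: 42739 = 47·909 + 16
53: 42739 = 53·806 + 21
59: 42739 = 59·724 + 23
61: 42739 = 61·700 + 39
67: 42739 = 67·637 + 60
71: 42739 = 71·601 + 68
73: 42739 = 73·585 + 34
79: 42739 = 79·541

79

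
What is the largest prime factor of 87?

87 = 3 · 29
29 is prime.
So 87 = 3 · 29; the largest prime factor is 29.

29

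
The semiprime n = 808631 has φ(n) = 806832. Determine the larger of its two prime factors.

937

φ(n) = (p−1)(q−1) = n − (p+q) + 1, so p + q = 808631 − 806832 + 1 = 1800.
p and q are the roots of t² − 1800t + 808631 = 0.
Discriminant: 1800² − 4·808631 = 3240000 − 3234524 = 5476; √5476 = 74.
q = (1800 − 74)/2 = 863, p = (1800 + 74)/2 = 937.
Check: 863 · 937 = 808631.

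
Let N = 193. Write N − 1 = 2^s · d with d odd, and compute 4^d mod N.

193 − 1 = 192 = 2^6 · 3, so d = 3.
4^1 ≡ 4 (mod 193)
4^2 ≡ 4^2 = 16 ≡ 16 (mod 193)
3 = 2 + 1 in binary powers of 2.
So 4^3 ≡ 16 · 4 ≡ 64 (mod 193).
Squaring chain: 64 → 43 → 112 → 192 → 1 → 1; reaches −1, so base 4 does not prove 193 composite.

64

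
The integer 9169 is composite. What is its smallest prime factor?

9169 is odd.
Digit sum 25, not divisible by 3.
Ends in 9: not divisible by 5.
7: 9169 = 7·1309 + 6
11: 9169 = 11·833 + 6
13: 9169 = 13·705 + 4
17: 9169 = 17·539 + 6
19: 9169 = 19·482 + 11
23: 9169 = 23·398 + 15
29: 9169 = 29·316 + 5
31: 9169 = 31·295 + 24
37: 9169 = 37·247 + 30
41: 9169 = 41·223 + 26
43: 9169 = 43·213 + 10
47: 9169 = 47·195 + 4
53: 9169 = 53·173

53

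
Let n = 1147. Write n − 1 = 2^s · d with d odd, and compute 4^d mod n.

529

1147 − 1 = 1146 = 2^1 · 573, so d = 573.
4^1 ≡ 4 (mod 1147)
4^2 ≡ 4^2 = 16 ≡ 16 (mod 1147)
4^4 ≡ 16^2 = 256 ≡ 256 (mod 1147)
4^8 ≡ 256^2 = 65536 ≡ 157 (mod 1147)
4^16 ≡ 157^2 = 24649 ≡ 562 (mod 1147)
4^32 ≡ 562^2 = 315844 ≡ 419 (mod 1147)
4^64 ≡ 419^2 = 175561 ≡ 70 (mod 1147)
4^128 ≡ 70^2 = 4900 ≡ 312 (mod 1147)
4^256 ≡ 312^2 = 97344 ≡ 996 (mod 1147)
4^512 ≡ 996^2 = 992016 ≡ 1008 (mod 1147)
573 = 512 + 32 + 16 + 8 + 4 + 1 in binary powers of 2.
So 4^573 ≡ 1008 · 419 · 562 · 157 · 256 · 4 ≡ 529 (mod 1147).
Squaring chain: 529; never reaches −1, so base 4 is a Miller–Rabin witness that 1147 is composite.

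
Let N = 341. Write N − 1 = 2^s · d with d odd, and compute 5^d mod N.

67

341 − 1 = 340 = 2^2 · 85, so d = 85.
5^1 ≡ 5 (mod 341)
5^2 ≡ 5^2 = 25 ≡ 25 (mod 341)
5^4 ≡ 25^2 = 625 ≡ 284 (mod 341)
5^8 ≡ 284^2 = 80656 ≡ 180 (mod 341)
5^16 ≡ 180^2 = 32400 ≡ 5 (mod 341)
5^32 ≡ 5^2 = 25 ≡ 25 (mod 341)
5^64 ≡ 25^2 = 625 ≡ 284 (mod 341)
85 = 64 + 16 + 4 + 1 in binary powers of 2.
So 5^85 ≡ 284 · 5 · 284 · 5 ≡ 67 (mod 341).
Squaring chain: 67 → 56; never reaches −1, so base 5 is a Miller–Rabin witness that 341 is composite.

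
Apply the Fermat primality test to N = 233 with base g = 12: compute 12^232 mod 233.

1

12^1 ≡ 12 (mod 233)
12^2 ≡ 12^2 = 144 ≡ 144 (mod 233)
12^4 ≡ 144^2 = 20736 ≡ 232 (mod 233)
12^8 ≡ 232^2 = 53824 ≡ 1 (mod 233)
12^16 ≡ 1^2 = 1 ≡ 1 (mod 233)
12^32 ≡ 1^2 = 1 ≡ 1 (mod 233)
12^64 ≡ 1^2 = 1 ≡ 1 (mod 233)
12^128 ≡ 1^2 = 1 ≡ 1 (mod 233)
232 = 128 + 64 + 32 + 8 in binary powers of 2.
So 12^232 ≡ 1 · 1 · 1 · 1 ≡ 1 (mod 233).
Since the result is 1, base 12 gives no evidence that 233 is composite.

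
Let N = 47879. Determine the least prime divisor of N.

13

47879 is odd.
Digit sum 35, not divisible by 3.
Ends in 9: not divisible by 5.
7: 47879 = 7·6839 + 6
11: 47879 = 11·4352 + 7
13: 47879 = 13·3683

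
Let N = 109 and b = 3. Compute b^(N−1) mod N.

1

3^1 ≡ 3 (mod 109)
3^2 ≡ 3^2 = 9 ≡ 9 (mod 109)
3^4 ≡ 9^2 = 81 ≡ 81 (mod 109)
3^8 ≡ 81^2 = 6561 ≡ 21 (mod 109)
3^16 ≡ 21^2 = 441 ≡ 5 (mod 109)
3^32 ≡ 5^2 = 25 ≡ 25 (mod 109)
3^64 ≡ 25^2 = 625 ≡ 80 (mod 109)
108 = 64 + 32 + 8 + 4 in binary powers of 2.
So 3^108 ≡ 80 · 25 · 21 · 81 ≡ 1 (mod 109).
Since the result is 1, base 3 gives no evidence that 109 is composite.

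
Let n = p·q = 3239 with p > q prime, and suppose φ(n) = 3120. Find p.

φ(n) = (p−1)(q−1) = n − (p+q) + 1, so p + q = 3239 − 3120 + 1 = 120.
p and q are the roots of t² − 120t + 3239 = 0.
Discriminant: 120² − 4·3239 = 14400 − 12956 = 1444; √1444 = 38.
q = (120 − 38)/2 = 41, p = (120 + 38)/2 = 79.
Check: 41 · 79 = 3239.

79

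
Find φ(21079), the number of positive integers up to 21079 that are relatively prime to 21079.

20776

Factor: 21079 = 107 · 197.
φ(21079) = (107−1) · (197−1) = 106 · 196 = 20776.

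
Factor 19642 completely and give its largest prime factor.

19642 = 2 · 9821
9821 = 7 · 1403
1403 = 23 · 61
61 is prime.
So 19642 = 2 · 7 · 23 · 61; the largest prime factor is 61.

61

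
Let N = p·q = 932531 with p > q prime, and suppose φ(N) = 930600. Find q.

941

φ(n) = (p−1)(q−1) = n − (p+q) + 1, so p + q = 932531 − 930600 + 1 = 1932.
p and q are the roots of t² − 1932t + 932531 = 0.
Discriminant: 1932² − 4·932531 = 3732624 − 3730124 = 2500; √2500 = 50.
q = (1932 − 50)/2 = 941, p = (1932 + 50)/2 = 991.
Check: 941 · 991 = 932531.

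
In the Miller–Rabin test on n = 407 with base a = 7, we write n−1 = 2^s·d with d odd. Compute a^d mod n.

407 − 1 = 406 = 2^1 · 203, so d = 203.
7^1 ≡ 7 (mod 407)
7^2 ≡ 7^2 = 49 ≡ 49 (mod 407)
7^4 ≡ 49^2 = 2401 ≡ 366 (mod 407)
7^8 ≡ 366^2 = 133956 ≡ 53 (mod 407)
7^16 ≡ 53^2 = 2809 ≡ 367 (mod 407)
7^32 ≡ 367^2 = 134689 ≡ 379 (mod 407)
7^64 ≡ 379^2 = 143641 ≡ 377 (mod 407)
7^128 ≡ 377^2 = 142129 ≡ 86 (mod 407)
203 = 128 + 64 + 8 + 2 + 1 in binary powers of 2.
So 7^203 ≡ 86 · 377 · 53 · 49 · 7 ≡ 46 (mod 407).
Squaring chain: 46; never reaches −1, so base 7 is a Miller–Rabin witness that 407 is composite.

46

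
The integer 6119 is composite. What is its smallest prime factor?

29

6119 is odd.
Digit sum 17, not divisible by 3.
Ends in 9: not divisible by 5.
7: 6119 = 7·874 + 1
11: 6119 = 11·556 + 3
13: 6119 = 13·470 + 9
17: 6119 = 17·359 + 16
19: 6119 = 19·322 + 1
23: 6119 = 23·266 + 1
29: 6119 = 29·211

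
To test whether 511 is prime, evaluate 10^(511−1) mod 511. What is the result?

484

10^1 ≡ 10 (mod 511)
10^2 ≡ 10^2 = 100 ≡ 100 (mod 511)
10^4 ≡ 100^2 = 10000 ≡ 291 (mod 511)
10^8 ≡ 291^2 = 84681 ≡ 366 (mod 511)
10^16 ≡ 366^2 = 133956 ≡ 74 (mod 511)
10^32 ≡ 74^2 = 5476 ≡ 366 (mod 511)
10^64 ≡ 366^2 = 133956 ≡ 74 (mod 511)
10^128 ≡ 74^2 = 5476 ≡ 366 (mod 511)
10^256 ≡ 366^2 = 133956 ≡ 74 (mod 511)
510 = 256 + 128 + 64 + 32 + 16 + 8 + 4 + 2 in binary powers of 2.
So 10^510 ≡ 74 · 366 · 74 · 366 · 74 · 366 · 291 · 100 ≡ 484 (mod 511).
Since 484 ≠ 1, base 10 is a Fermat witness: 511 is composite.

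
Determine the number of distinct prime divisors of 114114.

114114 = 2 · 57057
57057 = 3 · 19019
19019 = 7 · 2717
2717 = 11 · 247
247 = 13 · 19
114114 = 2 · 3 · 7 · 11 · 13 · 19, which has 6 distinct prime factors.

6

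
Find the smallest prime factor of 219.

3

219 is odd.
Digit sum 12, divisible by 3.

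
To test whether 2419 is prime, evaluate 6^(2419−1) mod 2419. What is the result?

1673

6^1 ≡ 6 (mod 2419)
6^2 ≡ 6^2 = 36 ≡ 36 (mod 2419)
6^4 ≡ 36^2 = 1296 ≡ 1296 (mod 2419)
6^8 ≡ 1296^2 = 1679616 ≡ 830 (mod 2419)
6^16 ≡ 830^2 = 688900 ≡ 1904 (mod 2419)
6^32 ≡ 1904^2 = 3625216 ≡ 1554 (mod 2419)
6^64 ≡ 1554^2 = 2414916 ≡ 754 (mod 2419)
6^128 ≡ 754^2 = 568516 ≡ 51 (mod 2419)
6^256 ≡ 51^2 = 2601 ≡ 182 (mod 2419)
6^512 ≡ 182^2 = 33124 ≡ 1677 (mod 2419)
6^1024 ≡ 1677^2 = 2812329 ≡ 1451 (mod 2419)
6^2048 ≡ 1451^2 = 2105401 ≡ 871 (mod 2419)
2418 = 2048 + 256 + 64 + 32 + 16 + 2 in binary powers of 2.
So 6^2418 ≡ 871 · 182 · 754 · 1554 · 1904 · 36 ≡ 1673 (mod 2419).
Since 1673 ≠ 1, base 6 is a Fermat witness: 2419 is composite.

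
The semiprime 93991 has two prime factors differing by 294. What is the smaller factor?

Since p = q + 294, we have 93991 = q(q + 294), so q² + 294q − 93991 = 0.
Discriminant: 294² + 4·93991 = 86436 + 375964 = 462400; √462400 = 680.
q = (−294 + 680)/2 = 193, and p = q + 294 = 487.
Check: 193 · 487 = 93991.

193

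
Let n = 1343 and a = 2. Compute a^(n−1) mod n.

914

2^1 ≡ 2 (mod 1343)
2^2 ≡ 2^2 = 4 ≡ 4 (mod 1343)
2^4 ≡ 4^2 = 16 ≡ 16 (mod 1343)
2^8 ≡ 16^2 = 256 ≡ 256 (mod 1343)
2^16 ≡ 256^2 = 65536 ≡ 1072 (mod 1343)
2^32 ≡ 1072^2 = 1149184 ≡ 919 (mod 1343)
2^64 ≡ 919^2 = 844561 ≡ 1157 (mod 1343)
2^128 ≡ 1157^2 = 1338649 ≡ 1021 (mod 1343)
2^256 ≡ 1021^2 = 1042441 ≡ 273 (mod 1343)
2^512 ≡ 273^2 = 74529 ≡ 664 (mod 1343)
2^1024 ≡ 664^2 = 440896 ≡ 392 (mod 1343)
1342 = 1024 + 256 + 32 + 16 + 8 + 4 + 2 in binary powers of 2.
So 2^1342 ≡ 392 · 273 · 919 · 1072 · 256 · 16 · 4 ≡ 914 (mod 1343).
Since 914 ≠ 1, base 2 is a Fermat witness: 1343 is composite.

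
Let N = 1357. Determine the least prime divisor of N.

1357 is odd.
Digit sum 16, not divisible by 3.
Ends in 7: not divisible by 5.
7: 1357 = 7·193 + 6
11: 1357 = 11·123 + 4
13: 1357 = 13·104 + 5
17: 1357 = 17·79 + 14
19: 1357 = 19·71 + 8
23: 1357 = 23·59

23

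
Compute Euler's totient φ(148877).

Factor: 148877 = 53^3.
φ(148877) = 53^2·(53−1) = 146068.

146068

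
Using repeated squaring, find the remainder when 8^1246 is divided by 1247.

8^1 ≡ 8 (mod 1247)
8^2 ≡ 8^2 = 64 ≡ 64 (mod 1247)
8^4 ≡ 64^2 = 4096 ≡ 355 (mod 1247)
8^8 ≡ 355^2 = 126025 ≡ 78 (mod 1247)
8^16 ≡ 78^2 = 6084 ≡ 1096 (mod 1247)
8^32 ≡ 1096^2 = 1201216 ≡ 355 (mod 1247)
8^64 ≡ 355^2 = 126025 ≡ 78 (mod 1247)
8^128 ≡ 78^2 = 6084 ≡ 1096 (mod 1247)
8^256 ≡ 1096^2 = 1201216 ≡ 355 (mod 1247)
8^512 ≡ 355^2 = 126025 ≡ 78 (mod 1247)
8^1024 ≡ 78^2 = 6084 ≡ 1096 (mod 1247)
1246 = 1024 + 128 + 64 + 16 + 8 + 4 + 2 in binary powers of 2.
So 8^1246 ≡ 1096 · 1096 · 78 · 1096 · 78 · 355 · 64 ≡ 173 (mod 1247).
Since 173 ≠ 1, base 8 is a Fermat witness: 1247 is composite.

173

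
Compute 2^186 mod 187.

174

2^1 ≡ 2 (mod 187)
2^2 ≡ 2^2 = 4 ≡ 4 (mod 187)
2^4 ≡ 4^2 = 16 ≡ 16 (mod 187)
2^8 ≡ 16^2 = 256 ≡ 69 (mod 187)
2^16 ≡ 69^2 = 4761 ≡ 86 (mod 187)
2^32 ≡ 86^2 = 7396 ≡ 103 (mod 187)
2^64 ≡ 103^2 = 10609 ≡ 137 (mod 187)
2^128 ≡ 137^2 = 18769 ≡ 69 (mod 187)
186 = 128 + 32 + 16 + 8 + 2 in binary powers of 2.
So 2^186 ≡ 69 · 103 · 86 · 69 · 4 ≡ 174 (mod 187).
Since 174 ≠ 1, base 2 is a Fermat witness: 187 is composite.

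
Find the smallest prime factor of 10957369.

61

10957369 is odd.
Digit sum 40, not divisible by 3.
Ends in 9: not divisible by 5.
7: 10957369 = 7·1565338 + 3
11: 10957369 = 11·996124 + 5
13: 10957369 = 13·842874 + 7
17: 10957369 = 17·644551 + 2
19: 10957369 = 19·576703 + 12
23: 10957369 = 23·476407 + 8
29: 10957369 = 29·377840 + 9
31: 10957369 = 31·353463 + 16
37: 10957369 = 37·296145 + 4
41: 10957369 = 41·267252 + 37
43: 10957369 = 43·254822 + 23
47: 10957369 = 47·233135 + 24
53: 10957369 = 53·206742 + 43
59: 10957369 = 59·185718 + 7
61: 10957369 = 61·179629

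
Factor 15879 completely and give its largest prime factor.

15879 = 3 · 5293
5293 = 67 · 79
79 is prime.
So 15879 = 3 · 67 · 79; the largest prime factor is 79.

79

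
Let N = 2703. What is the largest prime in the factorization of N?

53

2703 = 3 · 901
901 = 17 · 53
53 is prime.
So 2703 = 3 · 17 · 53; the largest prime factor is 53.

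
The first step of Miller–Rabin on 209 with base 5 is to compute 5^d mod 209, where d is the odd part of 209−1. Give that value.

169

209 − 1 = 208 = 2^4 · 13, so d = 13.
5^1 ≡ 5 (mod 209)
5^2 ≡ 5^2 = 25 ≡ 25 (mod 209)
5^4 ≡ 25^2 = 625 ≡ 207 (mod 209)
5^8 ≡ 207^2 = 42849 ≡ 4 (mod 209)
13 = 8 + 4 + 1 in binary powers of 2.
So 5^13 ≡ 4 · 207 · 5 ≡ 169 (mod 209).
Squaring chain: 169 → 137 → 168 → 9; never reaches −1, so base 5 is a Miller–Rabin witness that 209 is composite.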